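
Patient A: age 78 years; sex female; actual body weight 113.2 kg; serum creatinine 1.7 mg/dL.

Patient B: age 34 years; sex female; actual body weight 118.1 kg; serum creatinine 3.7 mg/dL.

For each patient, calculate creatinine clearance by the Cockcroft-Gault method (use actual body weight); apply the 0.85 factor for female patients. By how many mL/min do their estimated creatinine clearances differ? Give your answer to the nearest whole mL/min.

Patient A: CrCl = (140 − 78) × 113.2 / (72 × 1.7) × 0.85 = 7018.4 / 122.40 × 0.85 ≈ 48.7 mL/min
Patient B: CrCl = (140 − 34) × 118.1 / (72 × 3.7) × 0.85 = 12518.6 / 266.40 × 0.85 ≈ 39.9 mL/min
|48.7 − 39.9| = 8.8 mL/min

9 mL/min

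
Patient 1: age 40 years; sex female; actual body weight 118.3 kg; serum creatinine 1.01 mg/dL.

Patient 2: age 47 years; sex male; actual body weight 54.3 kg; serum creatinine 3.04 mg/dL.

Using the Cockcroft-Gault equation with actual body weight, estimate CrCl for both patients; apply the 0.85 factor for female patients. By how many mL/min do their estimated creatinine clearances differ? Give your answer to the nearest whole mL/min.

115 mL/min

Patient 1: CrCl = (140 − 40) × 118.3 / (72 × 1.01) × 0.85 = 11830.0 / 72.72 × 0.85 ≈ 138.3 mL/min
Patient 2: CrCl = (140 − 47) × 54.3 / (72 × 3.04) = 5049.9 / 218.88 ≈ 23.1 mL/min
|138.3 − 23.1| = 115.2 mL/min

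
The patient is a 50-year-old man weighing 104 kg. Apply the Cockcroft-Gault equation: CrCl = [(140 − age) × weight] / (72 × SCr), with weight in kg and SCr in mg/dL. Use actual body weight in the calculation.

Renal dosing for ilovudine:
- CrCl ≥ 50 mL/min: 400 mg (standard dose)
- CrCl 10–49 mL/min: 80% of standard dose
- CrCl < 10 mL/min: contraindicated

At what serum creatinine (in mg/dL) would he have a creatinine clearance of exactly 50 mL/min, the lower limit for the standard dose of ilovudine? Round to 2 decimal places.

Standard dose requires CrCl ≥ 50 mL/min.
Set (140 − 50) × 104 / (72 × SCr) = 50
SCr = (140 − 50) × 104 / (72 × 50) = 2.600 mg/dL

2.60 mg/dL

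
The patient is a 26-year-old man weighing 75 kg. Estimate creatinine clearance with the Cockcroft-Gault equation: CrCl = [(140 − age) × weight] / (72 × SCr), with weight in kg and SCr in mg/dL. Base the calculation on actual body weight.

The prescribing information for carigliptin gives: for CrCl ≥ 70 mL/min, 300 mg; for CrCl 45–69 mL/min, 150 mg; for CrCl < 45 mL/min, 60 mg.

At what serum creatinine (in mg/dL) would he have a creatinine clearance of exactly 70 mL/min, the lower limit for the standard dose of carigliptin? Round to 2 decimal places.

Standard dose requires CrCl ≥ 70 mL/min.
Set (140 − 26) × 75 / (72 × SCr) = 70
SCr = (140 − 26) × 75 / (72 × 70) = 1.696 mg/dL

1.70 mg/dL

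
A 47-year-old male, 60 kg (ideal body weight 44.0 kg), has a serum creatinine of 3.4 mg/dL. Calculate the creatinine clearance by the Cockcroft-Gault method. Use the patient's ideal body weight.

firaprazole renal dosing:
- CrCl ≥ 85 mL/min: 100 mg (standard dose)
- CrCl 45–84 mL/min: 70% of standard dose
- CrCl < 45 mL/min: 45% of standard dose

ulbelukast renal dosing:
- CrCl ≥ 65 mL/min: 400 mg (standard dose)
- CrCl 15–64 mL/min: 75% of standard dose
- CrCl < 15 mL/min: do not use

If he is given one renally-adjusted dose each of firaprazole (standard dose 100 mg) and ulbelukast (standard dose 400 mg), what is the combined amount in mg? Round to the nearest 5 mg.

CrCl = (140 − 47) × 44 / (72 × 3.4) = 4092.0 / 244.80 ≈ 16.7 mL/min
CrCl ≈ 17 mL/min.
firaprazole: < 45 mL/min → 45% of 100 mg = 45 mg.
ulbelukast: 15–64 mL/min → 75% of 400 mg = 300 mg.
Total = 45 + 300 = 345 mg.

345 mg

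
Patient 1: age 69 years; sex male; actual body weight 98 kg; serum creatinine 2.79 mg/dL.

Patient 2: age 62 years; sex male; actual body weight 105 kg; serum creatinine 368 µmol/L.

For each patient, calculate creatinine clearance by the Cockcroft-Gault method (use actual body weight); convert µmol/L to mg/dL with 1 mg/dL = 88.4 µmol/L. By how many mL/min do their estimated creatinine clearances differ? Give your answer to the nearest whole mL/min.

7 mL/min

Patient 1: CrCl = (140 − 69) × 98 / (72 × 2.79) = 6958.0 / 200.88 ≈ 34.6 mL/min
Patient 2: SCr = 368 / 88.4 = 4.163 mg/dL
Patient 2: CrCl = (140 − 62) × 105 / (72 × 4.163) = 8190.0 / 299.74 ≈ 27.3 mL/min
|34.6 − 27.3| = 7.3 mL/min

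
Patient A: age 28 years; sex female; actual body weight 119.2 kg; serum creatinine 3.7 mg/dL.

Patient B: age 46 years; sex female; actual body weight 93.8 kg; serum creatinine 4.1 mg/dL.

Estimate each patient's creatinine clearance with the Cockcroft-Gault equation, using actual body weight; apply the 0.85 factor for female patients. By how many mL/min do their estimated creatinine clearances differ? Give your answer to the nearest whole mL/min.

17 mL/min

Patient A: CrCl = (140 − 28) × 119.2 / (72 × 3.7) × 0.85 = 13350.4 / 266.40 × 0.85 ≈ 42.6 mL/min
Patient B: CrCl = (140 − 46) × 93.8 / (72 × 4.1) × 0.85 = 8817.2 / 295.20 × 0.85 ≈ 25.4 mL/min
|42.6 − 25.4| = 17.2 mL/min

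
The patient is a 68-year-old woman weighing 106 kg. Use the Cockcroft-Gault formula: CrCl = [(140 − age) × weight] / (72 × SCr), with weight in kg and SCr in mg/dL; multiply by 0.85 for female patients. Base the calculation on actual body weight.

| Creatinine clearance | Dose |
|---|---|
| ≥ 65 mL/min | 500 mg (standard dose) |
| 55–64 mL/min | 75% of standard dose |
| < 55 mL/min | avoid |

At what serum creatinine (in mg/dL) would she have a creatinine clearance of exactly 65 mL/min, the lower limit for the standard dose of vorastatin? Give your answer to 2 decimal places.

1.39 mg/dL

Standard dose requires CrCl ≥ 65 mL/min.
Set (140 − 68) × 106 × 0.85 / (72 × SCr) = 65
SCr = (140 − 68) × 106 × 0.85 / (72 × 65) = 1.386 mg/dL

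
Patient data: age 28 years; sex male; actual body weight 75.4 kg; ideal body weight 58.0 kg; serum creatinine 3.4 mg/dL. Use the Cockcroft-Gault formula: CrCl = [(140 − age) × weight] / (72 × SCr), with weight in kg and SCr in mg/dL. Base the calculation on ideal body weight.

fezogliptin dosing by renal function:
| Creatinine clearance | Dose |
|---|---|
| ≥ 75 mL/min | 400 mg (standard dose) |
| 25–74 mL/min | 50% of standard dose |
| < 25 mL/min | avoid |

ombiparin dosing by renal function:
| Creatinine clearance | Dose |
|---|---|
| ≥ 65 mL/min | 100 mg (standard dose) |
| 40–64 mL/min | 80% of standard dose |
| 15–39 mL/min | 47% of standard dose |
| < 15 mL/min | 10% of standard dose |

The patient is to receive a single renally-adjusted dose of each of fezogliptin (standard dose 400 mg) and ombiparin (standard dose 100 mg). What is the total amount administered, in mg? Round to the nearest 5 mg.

245 mg

CrCl = (140 − 28) × 58 / (72 × 3.4) = 6496.0 / 244.80 ≈ 26.5 mL/min
CrCl ≈ 27 mL/min.
fezogliptin: 25–74 mL/min → 50% of 400 mg = 200 mg.
ombiparin: 15–39 mL/min → 47% of 100 mg = 47 mg.
Total = 200 + 47 = 247 mg.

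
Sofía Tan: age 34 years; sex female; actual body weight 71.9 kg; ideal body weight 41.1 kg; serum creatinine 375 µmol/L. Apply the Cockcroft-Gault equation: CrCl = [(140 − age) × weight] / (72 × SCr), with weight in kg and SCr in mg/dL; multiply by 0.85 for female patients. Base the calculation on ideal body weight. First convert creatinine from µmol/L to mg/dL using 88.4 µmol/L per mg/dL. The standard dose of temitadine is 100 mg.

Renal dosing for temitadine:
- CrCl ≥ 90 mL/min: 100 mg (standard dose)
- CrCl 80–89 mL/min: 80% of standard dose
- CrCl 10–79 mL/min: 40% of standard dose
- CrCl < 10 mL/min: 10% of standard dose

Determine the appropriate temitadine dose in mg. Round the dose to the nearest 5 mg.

40 mg

SCr = 375 / 88.4 = 4.242 mg/dL
CrCl = (140 − 34) × 41.1 / (72 × 4.242) × 0.85 = 4356.6 / 305.42 × 0.85 ≈ 12.1 mL/min
CrCl ≈ 12 mL/min → bracket 10–79 mL/min.
40% of 100 mg = 40 mg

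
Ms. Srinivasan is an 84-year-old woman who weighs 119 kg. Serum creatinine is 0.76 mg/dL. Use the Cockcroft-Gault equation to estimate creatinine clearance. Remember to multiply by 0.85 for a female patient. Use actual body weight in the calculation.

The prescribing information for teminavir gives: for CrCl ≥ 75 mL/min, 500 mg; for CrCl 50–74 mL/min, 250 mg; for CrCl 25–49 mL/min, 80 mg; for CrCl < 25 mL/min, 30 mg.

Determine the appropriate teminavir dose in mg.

CrCl = (140 − 84) × 119 / (72 × 0.76) × 0.85 = 6664.0 / 54.72 × 0.85 ≈ 103.5 mL/min
CrCl ≈ 104 mL/min → bracket ≥ 75 mL/min.
Dose for this bracket: 500 mg.

500 mg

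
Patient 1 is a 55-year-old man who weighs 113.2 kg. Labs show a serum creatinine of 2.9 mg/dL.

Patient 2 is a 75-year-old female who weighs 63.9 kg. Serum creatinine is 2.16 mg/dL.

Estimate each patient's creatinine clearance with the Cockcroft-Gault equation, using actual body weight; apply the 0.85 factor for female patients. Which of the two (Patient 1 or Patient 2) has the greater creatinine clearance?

Patient 1: CrCl = (140 − 55) × 113.2 / (72 × 2.9) = 9622.0 / 208.80 ≈ 46.1 mL/min
Patient 2: CrCl = (140 − 75) × 63.9 / (72 × 2.16) × 0.85 = 4153.5 / 155.52 × 0.85 ≈ 22.7 mL/min
46.1 vs 22.7 mL/min → Patient 1 is higher.

Patient 1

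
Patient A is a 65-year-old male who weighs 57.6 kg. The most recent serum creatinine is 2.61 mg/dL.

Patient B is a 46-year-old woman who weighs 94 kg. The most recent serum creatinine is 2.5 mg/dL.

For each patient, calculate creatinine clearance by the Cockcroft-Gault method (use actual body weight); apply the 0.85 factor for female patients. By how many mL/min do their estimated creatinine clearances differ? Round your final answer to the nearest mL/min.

Patient A: CrCl = (140 − 65) × 57.6 / (72 × 2.61) = 4320.0 / 187.92 ≈ 23.0 mL/min
Patient B: CrCl = (140 − 46) × 94 / (72 × 2.5) × 0.85 = 8836.0 / 180.00 × 0.85 ≈ 41.7 mL/min
|23.0 − 41.7| = 18.7 mL/min

19 mL/min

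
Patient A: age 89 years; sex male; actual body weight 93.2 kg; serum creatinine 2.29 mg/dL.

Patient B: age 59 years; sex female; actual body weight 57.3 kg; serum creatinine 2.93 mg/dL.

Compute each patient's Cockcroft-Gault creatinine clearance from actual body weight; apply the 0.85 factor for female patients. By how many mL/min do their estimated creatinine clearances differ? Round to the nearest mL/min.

Patient A: CrCl = (140 − 89) × 93.2 / (72 × 2.29) = 4753.2 / 164.88 ≈ 28.8 mL/min
Patient B: CrCl = (140 − 59) × 57.3 / (72 × 2.93) × 0.85 = 4641.3 / 210.96 × 0.85 ≈ 18.7 mL/min
|28.8 − 18.7| = 10.1 mL/min

10 mL/min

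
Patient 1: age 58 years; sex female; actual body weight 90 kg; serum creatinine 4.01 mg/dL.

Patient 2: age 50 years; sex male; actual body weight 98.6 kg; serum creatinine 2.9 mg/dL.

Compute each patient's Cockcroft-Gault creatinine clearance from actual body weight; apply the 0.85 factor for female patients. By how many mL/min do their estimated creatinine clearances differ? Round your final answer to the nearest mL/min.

21 mL/min

Patient 1: CrCl = (140 − 58) × 90 / (72 × 4.01) × 0.85 = 7380.0 / 288.72 × 0.85 ≈ 21.7 mL/min
Patient 2: CrCl = (140 − 50) × 98.6 / (72 × 2.9) = 8874.0 / 208.80 ≈ 42.5 mL/min
|21.7 − 42.5| = 20.8 mL/min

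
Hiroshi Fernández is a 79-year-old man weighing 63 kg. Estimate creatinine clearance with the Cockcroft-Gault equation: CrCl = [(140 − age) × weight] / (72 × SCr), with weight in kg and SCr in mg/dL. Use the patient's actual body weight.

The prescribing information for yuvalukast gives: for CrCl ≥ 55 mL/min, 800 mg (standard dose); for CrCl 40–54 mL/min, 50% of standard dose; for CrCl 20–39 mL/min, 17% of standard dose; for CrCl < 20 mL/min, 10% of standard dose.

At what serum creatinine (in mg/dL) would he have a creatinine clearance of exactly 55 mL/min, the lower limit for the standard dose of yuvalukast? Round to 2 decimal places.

Standard dose requires CrCl ≥ 55 mL/min.
Set (140 − 79) × 63 / (72 × SCr) = 55
SCr = (140 − 79) × 63 / (72 × 55) = 0.970 mg/dL

0.97 mg/dL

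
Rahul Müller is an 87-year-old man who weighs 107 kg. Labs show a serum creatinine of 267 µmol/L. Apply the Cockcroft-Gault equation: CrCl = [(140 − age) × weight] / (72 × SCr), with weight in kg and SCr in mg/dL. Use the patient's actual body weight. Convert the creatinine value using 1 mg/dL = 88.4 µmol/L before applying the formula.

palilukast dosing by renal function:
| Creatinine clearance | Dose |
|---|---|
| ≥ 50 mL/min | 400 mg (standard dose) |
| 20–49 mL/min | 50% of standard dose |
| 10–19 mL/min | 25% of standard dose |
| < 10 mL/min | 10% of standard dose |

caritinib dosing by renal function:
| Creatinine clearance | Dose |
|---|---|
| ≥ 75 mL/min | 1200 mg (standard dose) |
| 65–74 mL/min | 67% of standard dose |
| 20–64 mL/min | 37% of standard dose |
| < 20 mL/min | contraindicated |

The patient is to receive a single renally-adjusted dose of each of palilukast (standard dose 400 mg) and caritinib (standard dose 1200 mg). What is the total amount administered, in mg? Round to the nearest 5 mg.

645 mg

SCr = 267 / 88.4 = 3.02 mg/dL
CrCl = (140 − 87) × 107 / (72 × 3.02) = 5671.0 / 217.44 ≈ 26.1 mL/min
CrCl ≈ 26 mL/min.
palilukast: 20–49 mL/min → 50% of 400 mg = 200 mg.
caritinib: 20–64 mL/min → 37% of 1200 mg = 444 mg.
Total = 200 + 444 = 644 mg.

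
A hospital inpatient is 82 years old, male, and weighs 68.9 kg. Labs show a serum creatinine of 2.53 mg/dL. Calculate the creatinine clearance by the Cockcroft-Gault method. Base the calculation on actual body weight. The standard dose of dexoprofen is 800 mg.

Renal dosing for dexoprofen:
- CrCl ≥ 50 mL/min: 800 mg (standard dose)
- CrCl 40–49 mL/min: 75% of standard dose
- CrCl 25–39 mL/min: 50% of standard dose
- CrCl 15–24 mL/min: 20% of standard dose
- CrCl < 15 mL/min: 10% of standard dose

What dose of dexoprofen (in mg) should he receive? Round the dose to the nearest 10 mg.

CrCl = (140 − 82) × 68.9 / (72 × 2.53) = 3996.2 / 182.16 ≈ 21.9 mL/min
CrCl ≈ 22 mL/min → bracket 15–24 mL/min.
20% of 800 mg = 160 mg

160 mg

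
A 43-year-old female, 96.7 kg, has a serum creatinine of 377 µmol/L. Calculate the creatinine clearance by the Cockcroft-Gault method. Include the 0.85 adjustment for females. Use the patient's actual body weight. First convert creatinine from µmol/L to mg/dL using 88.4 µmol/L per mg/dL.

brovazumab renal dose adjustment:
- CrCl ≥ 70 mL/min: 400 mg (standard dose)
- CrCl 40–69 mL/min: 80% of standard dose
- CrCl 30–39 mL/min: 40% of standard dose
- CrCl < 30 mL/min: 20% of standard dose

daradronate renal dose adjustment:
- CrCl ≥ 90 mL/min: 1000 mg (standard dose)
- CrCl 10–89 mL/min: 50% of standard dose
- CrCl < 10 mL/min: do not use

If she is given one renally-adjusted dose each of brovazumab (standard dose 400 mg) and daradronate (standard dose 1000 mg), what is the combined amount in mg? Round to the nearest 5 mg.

SCr = 377 / 88.4 = 4.265 mg/dL
CrCl = (140 − 43) × 96.7 / (72 × 4.265) × 0.85 = 9379.9 / 307.08 × 0.85 ≈ 26.0 mL/min
CrCl ≈ 26 mL/min.
brovazumab: < 30 mL/min → 20% of 400 mg = 80 mg.
daradronate: 10–89 mL/min → 50% of 1000 mg = 500 mg.
Total = 80 + 500 = 580 mg.

580 mg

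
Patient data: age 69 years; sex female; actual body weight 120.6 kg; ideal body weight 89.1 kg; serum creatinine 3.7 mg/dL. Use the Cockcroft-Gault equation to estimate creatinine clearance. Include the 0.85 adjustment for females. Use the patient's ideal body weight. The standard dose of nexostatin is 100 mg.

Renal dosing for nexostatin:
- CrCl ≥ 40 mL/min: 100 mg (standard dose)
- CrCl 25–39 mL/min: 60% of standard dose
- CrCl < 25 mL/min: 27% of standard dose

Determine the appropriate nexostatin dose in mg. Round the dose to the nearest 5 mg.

25 mg

CrCl = (140 − 69) × 89.1 / (72 × 3.7) × 0.85 = 6326.1 / 266.40 × 0.85 ≈ 20.2 mL/min
CrCl ≈ 20 mL/min → bracket < 25 mL/min.
27% of 100 mg = 27 mg → 25 mg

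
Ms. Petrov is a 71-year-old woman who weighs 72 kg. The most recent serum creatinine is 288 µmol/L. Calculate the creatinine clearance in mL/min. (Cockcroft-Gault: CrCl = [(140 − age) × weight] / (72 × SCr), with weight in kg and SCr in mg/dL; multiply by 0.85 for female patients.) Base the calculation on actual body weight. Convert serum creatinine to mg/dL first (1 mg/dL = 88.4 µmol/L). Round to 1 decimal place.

18.0 mL/min

SCr = 288 / 88.4 = 3.258 mg/dL
CrCl = (140 − 71) × 72 / (72 × 3.258) × 0.85 = 4968.0 / 234.58 × 0.85 ≈ 18.0 mL/min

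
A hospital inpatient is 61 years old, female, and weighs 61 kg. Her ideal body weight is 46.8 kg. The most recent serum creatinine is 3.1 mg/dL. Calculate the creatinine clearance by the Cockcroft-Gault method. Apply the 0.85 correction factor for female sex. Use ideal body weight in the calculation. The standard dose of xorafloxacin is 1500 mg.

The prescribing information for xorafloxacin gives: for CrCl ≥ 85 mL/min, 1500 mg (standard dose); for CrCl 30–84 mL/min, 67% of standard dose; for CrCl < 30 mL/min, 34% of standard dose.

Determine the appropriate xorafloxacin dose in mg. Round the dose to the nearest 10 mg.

CrCl = (140 − 61) × 46.8 / (72 × 3.1) × 0.85 = 3697.2 / 223.20 × 0.85 ≈ 14.1 mL/min
CrCl ≈ 14 mL/min → bracket < 30 mL/min.
34% of 1500 mg = 510 mg

510 mg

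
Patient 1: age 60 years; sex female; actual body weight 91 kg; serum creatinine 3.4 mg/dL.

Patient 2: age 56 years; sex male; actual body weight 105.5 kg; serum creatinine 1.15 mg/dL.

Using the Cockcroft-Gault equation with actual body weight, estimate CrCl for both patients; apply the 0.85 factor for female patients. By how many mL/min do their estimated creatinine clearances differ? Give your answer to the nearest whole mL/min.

Patient 1: CrCl = (140 − 60) × 91 / (72 × 3.4) × 0.85 = 7280.0 / 244.80 × 0.85 ≈ 25.3 mL/min
Patient 2: CrCl = (140 − 56) × 105.5 / (72 × 1.15) = 8862.0 / 82.80 ≈ 107.0 mL/min
|25.3 − 107.0| = 81.7 mL/min

82 mL/min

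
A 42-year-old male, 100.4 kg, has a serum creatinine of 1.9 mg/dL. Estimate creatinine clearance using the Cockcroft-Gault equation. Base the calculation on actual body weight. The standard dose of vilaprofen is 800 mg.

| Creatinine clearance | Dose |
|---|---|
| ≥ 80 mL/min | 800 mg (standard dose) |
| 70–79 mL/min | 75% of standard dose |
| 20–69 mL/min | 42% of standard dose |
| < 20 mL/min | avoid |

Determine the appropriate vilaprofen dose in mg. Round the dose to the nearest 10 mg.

600 mg

CrCl = (140 − 42) × 100.4 / (72 × 1.9) = 9839.2 / 136.80 ≈ 71.9 mL/min
CrCl ≈ 72 mL/min → bracket 70–79 mL/min.
75% of 800 mg = 600 mg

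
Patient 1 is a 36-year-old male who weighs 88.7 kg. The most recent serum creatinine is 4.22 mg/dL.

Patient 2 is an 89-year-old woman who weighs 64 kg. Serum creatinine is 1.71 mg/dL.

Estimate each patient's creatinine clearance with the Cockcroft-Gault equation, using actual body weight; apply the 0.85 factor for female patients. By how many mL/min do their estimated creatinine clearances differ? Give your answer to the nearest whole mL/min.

8 mL/min

Patient 1: CrCl = (140 − 36) × 88.7 / (72 × 4.22) = 9224.8 / 303.84 ≈ 30.4 mL/min
Patient 2: CrCl = (140 − 89) × 64 / (72 × 1.71) × 0.85 = 3264.0 / 123.12 × 0.85 ≈ 22.5 mL/min
|30.4 − 22.5| = 7.9 mL/min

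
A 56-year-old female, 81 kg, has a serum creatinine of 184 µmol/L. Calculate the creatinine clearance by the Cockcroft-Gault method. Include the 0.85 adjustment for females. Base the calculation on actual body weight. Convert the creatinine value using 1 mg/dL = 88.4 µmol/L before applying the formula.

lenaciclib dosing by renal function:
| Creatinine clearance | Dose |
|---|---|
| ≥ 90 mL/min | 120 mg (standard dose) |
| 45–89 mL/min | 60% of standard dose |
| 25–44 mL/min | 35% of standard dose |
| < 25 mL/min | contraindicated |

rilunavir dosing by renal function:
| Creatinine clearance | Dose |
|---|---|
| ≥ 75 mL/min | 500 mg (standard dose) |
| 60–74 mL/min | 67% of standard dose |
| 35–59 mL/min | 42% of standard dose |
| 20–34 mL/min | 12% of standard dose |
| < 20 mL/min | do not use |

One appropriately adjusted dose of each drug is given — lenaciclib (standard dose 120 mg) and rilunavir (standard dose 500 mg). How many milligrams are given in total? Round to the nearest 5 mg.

250 mg

SCr = 184 / 88.4 = 2.081 mg/dL
CrCl = (140 − 56) × 81 / (72 × 2.081) × 0.85 = 6804.0 / 149.83 × 0.85 ≈ 38.6 mL/min
CrCl ≈ 39 mL/min.
lenaciclib: 25–44 mL/min → 35% of 120 mg = 42 mg.
rilunavir: 35–59 mL/min → 42% of 500 mg = 210 mg.
Total = 42 + 210 = 252 mg.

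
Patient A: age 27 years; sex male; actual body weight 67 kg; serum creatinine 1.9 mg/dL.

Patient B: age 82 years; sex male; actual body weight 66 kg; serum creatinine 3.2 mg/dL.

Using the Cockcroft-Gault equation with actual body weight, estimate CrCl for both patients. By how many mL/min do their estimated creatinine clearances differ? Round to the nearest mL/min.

39 mL/min

Patient A: CrCl = (140 − 27) × 67 / (72 × 1.9) = 7571.0 / 136.80 ≈ 55.3 mL/min
Patient B: CrCl = (140 − 82) × 66 / (72 × 3.2) = 3828.0 / 230.40 ≈ 16.6 mL/min
|55.3 − 16.6| = 38.7 mL/min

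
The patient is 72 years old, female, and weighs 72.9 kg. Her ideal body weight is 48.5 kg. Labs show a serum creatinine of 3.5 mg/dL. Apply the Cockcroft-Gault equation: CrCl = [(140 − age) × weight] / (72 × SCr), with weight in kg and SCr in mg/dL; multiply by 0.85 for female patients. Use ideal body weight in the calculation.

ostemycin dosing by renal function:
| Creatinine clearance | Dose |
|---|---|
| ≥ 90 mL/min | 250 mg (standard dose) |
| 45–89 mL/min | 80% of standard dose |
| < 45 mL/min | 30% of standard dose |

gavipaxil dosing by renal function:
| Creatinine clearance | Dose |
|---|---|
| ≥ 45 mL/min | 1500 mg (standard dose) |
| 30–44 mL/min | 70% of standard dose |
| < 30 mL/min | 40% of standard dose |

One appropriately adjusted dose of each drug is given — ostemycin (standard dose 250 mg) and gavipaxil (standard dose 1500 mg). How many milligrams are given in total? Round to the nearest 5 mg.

675 mg

CrCl = (140 − 72) × 48.5 / (72 × 3.5) × 0.85 = 3298.0 / 252.00 × 0.85 ≈ 11.1 mL/min
CrCl ≈ 11 mL/min.
ostemycin: < 45 mL/min → 30% of 250 mg = 75 mg.
gavipaxil: < 30 mL/min → 40% of 1500 mg = 600 mg.
Total = 75 + 600 = 675 mg.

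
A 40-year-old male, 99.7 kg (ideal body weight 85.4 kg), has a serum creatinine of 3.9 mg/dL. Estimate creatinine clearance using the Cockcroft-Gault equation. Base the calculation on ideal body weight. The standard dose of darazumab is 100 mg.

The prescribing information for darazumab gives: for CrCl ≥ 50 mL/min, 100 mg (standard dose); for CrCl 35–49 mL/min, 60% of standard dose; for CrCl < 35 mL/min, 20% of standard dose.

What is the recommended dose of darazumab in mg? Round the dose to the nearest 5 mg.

20 mg

CrCl = (140 − 40) × 85.4 / (72 × 3.9) = 8540.0 / 280.80 ≈ 30.4 mL/min
CrCl ≈ 30 mL/min → bracket < 35 mL/min.
20% of 100 mg = 20 mg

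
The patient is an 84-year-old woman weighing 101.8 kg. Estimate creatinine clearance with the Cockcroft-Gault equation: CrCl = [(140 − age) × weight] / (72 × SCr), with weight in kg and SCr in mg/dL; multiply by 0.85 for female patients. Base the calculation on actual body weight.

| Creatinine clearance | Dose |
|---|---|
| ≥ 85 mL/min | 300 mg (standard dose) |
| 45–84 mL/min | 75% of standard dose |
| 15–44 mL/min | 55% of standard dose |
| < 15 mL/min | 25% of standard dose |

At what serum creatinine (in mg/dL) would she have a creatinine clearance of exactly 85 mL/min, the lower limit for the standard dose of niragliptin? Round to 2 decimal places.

0.79 mg/dL

Standard dose requires CrCl ≥ 85 mL/min.
Set (140 − 84) × 101.8 × 0.85 / (72 × SCr) = 85
SCr = (140 − 84) × 101.8 × 0.85 / (72 × 85) = 0.792 mg/dL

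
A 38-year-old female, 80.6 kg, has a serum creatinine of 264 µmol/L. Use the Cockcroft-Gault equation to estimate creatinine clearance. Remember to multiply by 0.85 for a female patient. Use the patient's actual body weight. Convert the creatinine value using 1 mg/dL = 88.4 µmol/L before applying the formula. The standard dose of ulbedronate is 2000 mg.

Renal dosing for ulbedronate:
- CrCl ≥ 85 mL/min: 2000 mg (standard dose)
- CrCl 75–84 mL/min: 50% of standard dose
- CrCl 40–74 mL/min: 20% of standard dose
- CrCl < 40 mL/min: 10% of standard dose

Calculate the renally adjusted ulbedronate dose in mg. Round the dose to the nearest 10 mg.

SCr = 264 / 88.4 = 2.986 mg/dL
CrCl = (140 − 38) × 80.6 / (72 × 2.986) × 0.85 = 8221.2 / 214.99 × 0.85 ≈ 32.5 mL/min
CrCl ≈ 32 mL/min → bracket < 40 mL/min.
10% of 2000 mg = 200 mg

200 mg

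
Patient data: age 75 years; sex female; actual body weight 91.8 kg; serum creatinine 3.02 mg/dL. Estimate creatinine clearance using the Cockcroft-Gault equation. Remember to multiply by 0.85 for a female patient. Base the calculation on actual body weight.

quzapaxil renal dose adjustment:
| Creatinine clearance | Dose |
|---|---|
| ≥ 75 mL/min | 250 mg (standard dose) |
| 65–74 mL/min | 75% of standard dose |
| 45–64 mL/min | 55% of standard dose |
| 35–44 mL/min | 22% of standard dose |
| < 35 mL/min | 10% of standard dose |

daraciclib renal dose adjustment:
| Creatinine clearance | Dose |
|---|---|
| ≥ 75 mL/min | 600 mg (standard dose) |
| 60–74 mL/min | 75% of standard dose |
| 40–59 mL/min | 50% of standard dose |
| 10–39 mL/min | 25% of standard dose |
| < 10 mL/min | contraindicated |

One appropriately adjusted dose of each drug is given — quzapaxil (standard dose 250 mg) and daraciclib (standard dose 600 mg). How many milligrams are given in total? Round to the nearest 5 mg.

CrCl = (140 − 75) × 91.8 / (72 × 3.02) × 0.85 = 5967.0 / 217.44 × 0.85 ≈ 23.3 mL/min
CrCl ≈ 23 mL/min.
quzapaxil: < 35 mL/min → 10% of 250 mg = 25 mg.
daraciclib: 10–39 mL/min → 25% of 600 mg = 150 mg.
Total = 25 + 150 = 175 mg.

175 mg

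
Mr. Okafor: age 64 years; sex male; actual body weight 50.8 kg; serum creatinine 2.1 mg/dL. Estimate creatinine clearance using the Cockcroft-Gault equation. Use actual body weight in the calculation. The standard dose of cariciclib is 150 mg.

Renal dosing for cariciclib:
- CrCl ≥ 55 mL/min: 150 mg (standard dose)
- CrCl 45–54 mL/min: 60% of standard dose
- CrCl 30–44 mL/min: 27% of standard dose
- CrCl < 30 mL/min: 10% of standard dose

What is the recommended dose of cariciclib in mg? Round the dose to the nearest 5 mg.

CrCl = (140 − 64) × 50.8 / (72 × 2.1) = 3860.8 / 151.20 ≈ 25.5 mL/min
CrCl ≈ 26 mL/min → bracket < 30 mL/min.
10% of 150 mg = 15 mg

15 mg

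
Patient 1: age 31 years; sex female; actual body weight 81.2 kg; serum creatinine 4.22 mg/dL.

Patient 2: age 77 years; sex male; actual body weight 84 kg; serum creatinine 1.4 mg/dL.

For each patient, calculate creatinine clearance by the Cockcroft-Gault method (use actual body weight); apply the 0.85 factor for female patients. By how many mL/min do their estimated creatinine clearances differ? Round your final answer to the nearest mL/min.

Patient 1: CrCl = (140 − 31) × 81.2 / (72 × 4.22) × 0.85 = 8850.8 / 303.84 × 0.85 ≈ 24.8 mL/min
Patient 2: CrCl = (140 − 77) × 84 / (72 × 1.4) = 5292.0 / 100.80 ≈ 52.5 mL/min
|24.8 − 52.5| = 27.7 mL/min

28 mL/min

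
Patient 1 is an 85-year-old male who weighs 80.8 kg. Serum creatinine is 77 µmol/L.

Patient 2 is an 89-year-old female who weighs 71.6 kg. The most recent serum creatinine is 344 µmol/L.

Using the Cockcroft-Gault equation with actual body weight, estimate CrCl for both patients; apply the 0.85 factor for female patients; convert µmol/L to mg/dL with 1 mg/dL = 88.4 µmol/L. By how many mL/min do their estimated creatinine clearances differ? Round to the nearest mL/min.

Patient 1: SCr = 77 / 88.4 = 0.871 mg/dL
Patient 1: CrCl = (140 − 85) × 80.8 / (72 × 0.871) = 4444.0 / 62.71 ≈ 70.9 mL/min
Patient 2: SCr = 344 / 88.4 = 3.891 mg/dL
Patient 2: CrCl = (140 − 89) × 71.6 / (72 × 3.891) × 0.85 = 3651.6 / 280.15 × 0.85 ≈ 11.1 mL/min
|70.9 − 11.1| = 59.8 mL/min

60 mL/min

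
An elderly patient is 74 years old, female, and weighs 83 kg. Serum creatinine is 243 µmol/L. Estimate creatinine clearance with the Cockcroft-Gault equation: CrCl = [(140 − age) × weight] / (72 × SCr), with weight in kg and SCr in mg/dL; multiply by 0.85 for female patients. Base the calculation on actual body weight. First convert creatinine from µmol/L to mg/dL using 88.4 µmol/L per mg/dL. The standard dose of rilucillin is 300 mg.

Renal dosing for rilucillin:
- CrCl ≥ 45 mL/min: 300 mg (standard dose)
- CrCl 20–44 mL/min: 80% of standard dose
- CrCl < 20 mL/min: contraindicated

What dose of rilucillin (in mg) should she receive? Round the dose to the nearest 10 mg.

SCr = 243 / 88.4 = 2.749 mg/dL
CrCl = (140 − 74) × 83 / (72 × 2.749) × 0.85 = 5478.0 / 197.93 × 0.85 ≈ 23.5 mL/min
CrCl ≈ 24 mL/min → bracket 20–44 mL/min.
80% of 300 mg = 240 mg

240 mg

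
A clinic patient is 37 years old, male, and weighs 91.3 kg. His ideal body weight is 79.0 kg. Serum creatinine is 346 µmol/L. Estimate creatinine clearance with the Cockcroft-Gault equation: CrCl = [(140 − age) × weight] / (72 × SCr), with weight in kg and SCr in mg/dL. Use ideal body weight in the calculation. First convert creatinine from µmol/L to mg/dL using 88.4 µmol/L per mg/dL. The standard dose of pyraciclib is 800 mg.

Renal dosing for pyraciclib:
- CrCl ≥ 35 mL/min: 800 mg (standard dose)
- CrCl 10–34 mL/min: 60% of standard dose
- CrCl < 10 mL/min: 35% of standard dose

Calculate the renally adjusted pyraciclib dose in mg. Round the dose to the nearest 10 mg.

480 mg

SCr = 346 / 88.4 = 3.914 mg/dL
CrCl = (140 − 37) × 79 / (72 × 3.914) = 8137.0 / 281.81 ≈ 28.9 mL/min
CrCl ≈ 29 mL/min → bracket 10–34 mL/min.
60% of 800 mg = 480 mg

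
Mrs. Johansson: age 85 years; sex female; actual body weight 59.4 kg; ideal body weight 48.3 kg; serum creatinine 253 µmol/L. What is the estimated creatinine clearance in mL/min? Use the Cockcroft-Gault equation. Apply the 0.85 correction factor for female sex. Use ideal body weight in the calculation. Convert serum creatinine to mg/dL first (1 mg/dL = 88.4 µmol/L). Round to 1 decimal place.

11.0 mL/min

SCr = 253 / 88.4 = 2.862 mg/dL
CrCl = (140 − 85) × 48.3 / (72 × 2.862) × 0.85 = 2656.5 / 206.06 × 0.85 ≈ 11.0 mL/min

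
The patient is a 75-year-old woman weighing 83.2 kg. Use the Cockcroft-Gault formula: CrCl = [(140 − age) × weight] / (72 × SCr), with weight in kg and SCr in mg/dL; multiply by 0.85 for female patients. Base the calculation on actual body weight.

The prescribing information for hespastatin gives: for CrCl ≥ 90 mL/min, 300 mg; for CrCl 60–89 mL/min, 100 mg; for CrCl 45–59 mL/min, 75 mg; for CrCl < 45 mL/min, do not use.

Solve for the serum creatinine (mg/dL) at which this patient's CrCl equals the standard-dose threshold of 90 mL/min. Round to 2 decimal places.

0.71 mg/dL

Standard dose requires CrCl ≥ 90 mL/min.
Set (140 − 75) × 83.2 × 0.85 / (72 × SCr) = 90
SCr = (140 − 75) × 83.2 × 0.85 / (72 × 90) = 0.709 mg/dL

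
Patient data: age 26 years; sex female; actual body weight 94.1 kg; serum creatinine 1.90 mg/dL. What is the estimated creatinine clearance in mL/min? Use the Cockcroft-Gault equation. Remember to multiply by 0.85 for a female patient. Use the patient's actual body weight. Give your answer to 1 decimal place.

CrCl = (140 − 26) × 94.1 / (72 × 1.9) × 0.85 = 10727.4 / 136.80 × 0.85 ≈ 66.7 mL/min

66.7 mL/min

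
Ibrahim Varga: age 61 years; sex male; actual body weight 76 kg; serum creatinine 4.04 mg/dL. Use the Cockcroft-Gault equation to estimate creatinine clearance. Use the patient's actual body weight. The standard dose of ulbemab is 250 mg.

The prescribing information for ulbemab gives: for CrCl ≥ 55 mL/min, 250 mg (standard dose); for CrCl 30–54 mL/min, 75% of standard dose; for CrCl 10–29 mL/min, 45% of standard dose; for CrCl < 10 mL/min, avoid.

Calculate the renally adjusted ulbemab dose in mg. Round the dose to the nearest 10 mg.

CrCl = (140 − 61) × 76 / (72 × 4.04) = 6004.0 / 290.88 ≈ 20.6 mL/min
CrCl ≈ 21 mL/min → bracket 10–29 mL/min.
45% of 250 mg = 112.5 mg → 110 mg

110 mg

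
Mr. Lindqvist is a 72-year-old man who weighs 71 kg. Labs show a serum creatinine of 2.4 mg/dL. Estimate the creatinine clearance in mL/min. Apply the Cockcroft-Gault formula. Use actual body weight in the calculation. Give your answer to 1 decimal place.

27.9 mL/min

CrCl = (140 − 72) × 71 / (72 × 2.4) = 4828.0 / 172.80 ≈ 27.9 mL/min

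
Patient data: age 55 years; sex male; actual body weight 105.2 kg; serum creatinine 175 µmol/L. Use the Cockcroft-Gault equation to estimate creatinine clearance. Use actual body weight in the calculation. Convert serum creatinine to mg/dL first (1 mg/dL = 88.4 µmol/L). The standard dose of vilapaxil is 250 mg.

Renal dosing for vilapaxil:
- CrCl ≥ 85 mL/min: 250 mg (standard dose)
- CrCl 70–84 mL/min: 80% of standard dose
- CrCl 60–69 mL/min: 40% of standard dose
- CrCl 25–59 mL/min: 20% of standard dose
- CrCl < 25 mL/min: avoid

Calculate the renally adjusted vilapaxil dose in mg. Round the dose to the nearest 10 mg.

100 mg

SCr = 175 / 88.4 = 1.98 mg/dL
CrCl = (140 − 55) × 105.2 / (72 × 1.98) = 8942.0 / 142.56 ≈ 62.7 mL/min
CrCl ≈ 63 mL/min → bracket 60–69 mL/min.
40% of 250 mg = 100 mg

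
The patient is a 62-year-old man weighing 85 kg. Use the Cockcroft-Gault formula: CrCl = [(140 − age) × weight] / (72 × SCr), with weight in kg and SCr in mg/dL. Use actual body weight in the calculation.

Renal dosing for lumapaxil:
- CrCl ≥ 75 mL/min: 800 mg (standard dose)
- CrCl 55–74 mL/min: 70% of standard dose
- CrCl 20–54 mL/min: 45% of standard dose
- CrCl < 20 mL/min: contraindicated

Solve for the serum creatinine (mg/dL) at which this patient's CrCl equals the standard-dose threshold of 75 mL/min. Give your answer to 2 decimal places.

1.23 mg/dL

Standard dose requires CrCl ≥ 75 mL/min.
Set (140 − 62) × 85 / (72 × SCr) = 75
SCr = (140 − 62) × 85 / (72 × 75) = 1.228 mg/dL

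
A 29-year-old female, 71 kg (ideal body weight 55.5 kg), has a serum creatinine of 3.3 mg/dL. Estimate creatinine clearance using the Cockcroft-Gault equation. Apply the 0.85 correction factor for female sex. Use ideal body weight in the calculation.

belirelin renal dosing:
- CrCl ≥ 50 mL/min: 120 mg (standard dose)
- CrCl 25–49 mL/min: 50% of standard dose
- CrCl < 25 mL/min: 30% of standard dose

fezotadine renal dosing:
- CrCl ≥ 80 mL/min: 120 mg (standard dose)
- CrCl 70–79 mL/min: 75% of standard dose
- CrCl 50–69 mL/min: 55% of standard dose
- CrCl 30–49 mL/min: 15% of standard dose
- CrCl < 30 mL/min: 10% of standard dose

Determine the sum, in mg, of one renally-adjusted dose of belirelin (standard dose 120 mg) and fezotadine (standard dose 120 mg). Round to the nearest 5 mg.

50 mg

CrCl = (140 − 29) × 55.5 / (72 × 3.3) × 0.85 = 6160.5 / 237.60 × 0.85 ≈ 22.0 mL/min
CrCl ≈ 22 mL/min.
belirelin: < 25 mL/min → 30% of 120 mg = 36 mg.
fezotadine: < 30 mL/min → 10% of 120 mg = 12 mg.
Total = 36 + 12 = 48 mg.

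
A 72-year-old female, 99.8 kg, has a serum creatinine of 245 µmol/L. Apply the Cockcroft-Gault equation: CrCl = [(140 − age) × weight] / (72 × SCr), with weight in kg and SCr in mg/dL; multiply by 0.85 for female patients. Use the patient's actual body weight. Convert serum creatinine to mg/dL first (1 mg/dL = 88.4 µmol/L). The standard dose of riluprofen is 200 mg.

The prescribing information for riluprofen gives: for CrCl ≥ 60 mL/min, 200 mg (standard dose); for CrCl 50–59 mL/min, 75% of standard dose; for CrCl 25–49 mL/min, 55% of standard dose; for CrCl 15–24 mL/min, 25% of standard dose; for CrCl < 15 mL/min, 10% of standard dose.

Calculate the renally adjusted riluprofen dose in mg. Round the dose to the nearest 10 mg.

110 mg

SCr = 245 / 88.4 = 2.771 mg/dL
CrCl = (140 − 72) × 99.8 / (72 × 2.771) × 0.85 = 6786.4 / 199.51 × 0.85 ≈ 28.9 mL/min
CrCl ≈ 29 mL/min → bracket 25–49 mL/min.
55% of 200 mg = 110 mg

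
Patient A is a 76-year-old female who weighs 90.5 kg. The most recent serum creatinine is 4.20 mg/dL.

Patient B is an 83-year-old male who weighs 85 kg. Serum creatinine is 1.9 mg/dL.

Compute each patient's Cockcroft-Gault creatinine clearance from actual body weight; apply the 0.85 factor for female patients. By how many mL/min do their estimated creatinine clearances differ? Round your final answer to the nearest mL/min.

19 mL/min

Patient A: CrCl = (140 − 76) × 90.5 / (72 × 4.2) × 0.85 = 5792.0 / 302.40 × 0.85 ≈ 16.3 mL/min
Patient B: CrCl = (140 − 83) × 85 / (72 × 1.9) = 4845.0 / 136.80 ≈ 35.4 mL/min
|16.3 − 35.4| = 19.1 mL/min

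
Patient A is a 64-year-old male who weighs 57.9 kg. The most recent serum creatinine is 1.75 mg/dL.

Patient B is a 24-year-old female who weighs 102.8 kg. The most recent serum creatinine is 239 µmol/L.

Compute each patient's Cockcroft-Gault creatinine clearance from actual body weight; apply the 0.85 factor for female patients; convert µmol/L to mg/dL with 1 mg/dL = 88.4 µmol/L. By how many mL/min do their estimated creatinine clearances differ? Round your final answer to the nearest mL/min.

Patient A: CrCl = (140 − 64) × 57.9 / (72 × 1.75) = 4400.4 / 126.00 ≈ 34.9 mL/min
Patient B: SCr = 239 / 88.4 = 2.704 mg/dL
Patient B: CrCl = (140 − 24) × 102.8 / (72 × 2.704) × 0.85 = 11924.8 / 194.69 × 0.85 ≈ 52.1 mL/min
|34.9 − 52.1| = 17.2 mL/min

17 mL/min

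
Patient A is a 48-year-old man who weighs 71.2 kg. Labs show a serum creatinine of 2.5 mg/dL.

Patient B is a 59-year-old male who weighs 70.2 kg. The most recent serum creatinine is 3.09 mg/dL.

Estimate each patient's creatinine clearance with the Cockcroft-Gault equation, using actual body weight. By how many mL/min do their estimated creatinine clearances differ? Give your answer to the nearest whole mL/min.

Patient A: CrCl = (140 − 48) × 71.2 / (72 × 2.5) = 6550.4 / 180.00 ≈ 36.4 mL/min
Patient B: CrCl = (140 − 59) × 70.2 / (72 × 3.09) = 5686.2 / 222.48 ≈ 25.6 mL/min
|36.4 − 25.6| = 10.8 mL/min

11 mL/min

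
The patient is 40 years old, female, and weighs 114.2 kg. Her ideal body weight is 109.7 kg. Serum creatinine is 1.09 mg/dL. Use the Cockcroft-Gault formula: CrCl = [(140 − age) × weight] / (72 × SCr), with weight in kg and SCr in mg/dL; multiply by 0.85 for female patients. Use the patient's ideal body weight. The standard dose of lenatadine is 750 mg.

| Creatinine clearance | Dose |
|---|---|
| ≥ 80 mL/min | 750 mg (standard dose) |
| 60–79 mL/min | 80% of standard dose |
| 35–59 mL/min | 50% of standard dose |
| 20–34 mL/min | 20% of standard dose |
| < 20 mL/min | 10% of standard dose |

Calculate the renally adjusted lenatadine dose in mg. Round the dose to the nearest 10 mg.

750 mg

CrCl = (140 − 40) × 109.7 / (72 × 1.09) × 0.85 = 10970.0 / 78.48 × 0.85 ≈ 118.8 mL/min
CrCl ≈ 119 mL/min → bracket ≥ 80 mL/min.
100% of 750 mg = 750 mg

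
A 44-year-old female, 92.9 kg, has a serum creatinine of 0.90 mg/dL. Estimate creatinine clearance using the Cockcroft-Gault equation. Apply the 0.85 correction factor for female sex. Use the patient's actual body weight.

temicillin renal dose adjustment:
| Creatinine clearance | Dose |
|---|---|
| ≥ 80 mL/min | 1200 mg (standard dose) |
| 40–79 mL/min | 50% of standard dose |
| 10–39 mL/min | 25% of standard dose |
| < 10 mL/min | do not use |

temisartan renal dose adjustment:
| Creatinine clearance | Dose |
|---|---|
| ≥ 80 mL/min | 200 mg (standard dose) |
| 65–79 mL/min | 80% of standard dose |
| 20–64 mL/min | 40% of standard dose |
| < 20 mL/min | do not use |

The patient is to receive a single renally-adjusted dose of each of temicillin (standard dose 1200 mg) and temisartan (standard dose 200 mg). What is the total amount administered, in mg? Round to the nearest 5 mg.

1400 mg

CrCl = (140 − 44) × 92.9 / (72 × 0.9) × 0.85 = 8918.4 / 64.80 × 0.85 ≈ 117.0 mL/min
CrCl ≈ 117 mL/min.
temicillin: ≥ 80 mL/min → 100% of 1200 mg = 1200 mg.
temisartan: ≥ 80 mL/min → 100% of 200 mg = 200 mg.
Total = 1200 + 200 = 1400 mg.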